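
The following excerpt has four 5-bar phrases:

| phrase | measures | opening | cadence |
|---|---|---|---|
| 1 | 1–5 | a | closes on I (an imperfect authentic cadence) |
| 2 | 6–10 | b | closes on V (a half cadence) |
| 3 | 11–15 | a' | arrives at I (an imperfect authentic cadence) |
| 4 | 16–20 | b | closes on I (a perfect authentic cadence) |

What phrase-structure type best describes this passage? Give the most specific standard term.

parallel double period

Four phrases in two halves: the first half (mm. 1–10) ends with a half cadence, the second (mm. 11–20) with a perfect authentic cadence — a large antecedent–consequent pair, i.e. a double period.
Phrase 3 begins with the same material as phrase 1, making it parallel.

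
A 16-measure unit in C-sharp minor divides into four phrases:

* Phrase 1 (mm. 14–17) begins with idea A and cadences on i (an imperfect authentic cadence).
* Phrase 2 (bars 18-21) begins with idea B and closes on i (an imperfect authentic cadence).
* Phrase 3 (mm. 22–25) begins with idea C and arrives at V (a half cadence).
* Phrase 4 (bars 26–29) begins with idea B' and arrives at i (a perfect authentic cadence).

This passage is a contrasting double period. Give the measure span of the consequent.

measures 22–29

In a double period the four phrases pair into a large antecedent (phrases 1–2, ending imperfect authentic cadence) and a large consequent (phrases 3–4, ending perfect authentic cadence). The consequent spans measures 22–29.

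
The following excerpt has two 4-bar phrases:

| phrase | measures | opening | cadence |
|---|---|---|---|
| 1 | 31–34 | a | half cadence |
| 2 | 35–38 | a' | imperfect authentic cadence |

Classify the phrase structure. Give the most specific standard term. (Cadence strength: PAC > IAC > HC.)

Phrase 1 ends with a half cadence (weaker) and phrase 2 with an imperfect authentic cadence (stronger): antecedent + consequent = a period.
The two phrases open with the same material (a / a'), so the period is parallel.

parallel period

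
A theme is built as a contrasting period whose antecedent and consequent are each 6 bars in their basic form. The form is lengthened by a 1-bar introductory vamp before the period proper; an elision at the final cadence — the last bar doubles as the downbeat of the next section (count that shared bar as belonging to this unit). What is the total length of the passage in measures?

13 measures

Basic contrasting period: 6 + 6 = 12 bars.
12 (basic form) + 1 (introduction) = 13.
The elision shares a bar with the next section but does not change this unit's count.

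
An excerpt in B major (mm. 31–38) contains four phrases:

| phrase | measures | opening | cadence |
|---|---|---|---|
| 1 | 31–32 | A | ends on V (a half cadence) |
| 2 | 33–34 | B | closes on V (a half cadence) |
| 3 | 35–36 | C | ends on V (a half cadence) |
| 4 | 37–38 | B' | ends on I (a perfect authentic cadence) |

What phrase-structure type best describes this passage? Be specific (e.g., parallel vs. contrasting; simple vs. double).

Four phrases in two halves: the first half (mm. 31-34) ends with a half cadence, the second (mm. 35–38) with a perfect authentic cadence — a large antecedent–consequent pair, i.e. a double period.
Phrase 3 begins with different material from phrase 1, making it contrasting.

contrasting double period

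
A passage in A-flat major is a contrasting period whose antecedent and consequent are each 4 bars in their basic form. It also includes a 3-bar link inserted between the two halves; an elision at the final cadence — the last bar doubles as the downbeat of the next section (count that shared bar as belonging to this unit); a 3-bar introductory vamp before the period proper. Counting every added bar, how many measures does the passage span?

14 measures

Basic contrasting period: 4 + 4 = 8 bars.
8 (basic form) + 3 (link) + 3 (introduction) = 14.
The elision shares a bar with the next section but does not change this unit's count.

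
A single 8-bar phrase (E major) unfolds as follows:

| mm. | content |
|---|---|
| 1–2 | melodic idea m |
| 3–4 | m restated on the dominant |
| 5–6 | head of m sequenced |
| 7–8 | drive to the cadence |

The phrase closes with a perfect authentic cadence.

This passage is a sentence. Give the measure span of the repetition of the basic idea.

The presentation of a sentence is the basic idea (mm. 1-2) plus its repetition (mm. 3–4); the repetition of the basic idea is therefore bars 3–4.

measures 3–4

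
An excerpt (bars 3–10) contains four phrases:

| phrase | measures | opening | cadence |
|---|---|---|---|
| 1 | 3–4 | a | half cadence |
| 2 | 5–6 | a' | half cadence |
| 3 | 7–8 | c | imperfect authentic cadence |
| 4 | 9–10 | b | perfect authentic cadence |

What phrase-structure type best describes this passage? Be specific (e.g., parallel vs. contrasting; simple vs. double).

contrasting double period

Four phrases in two halves: the first half (mm. 3–6) ends with a half cadence, the second (measures 7-10) with a perfect authentic cadence — a large antecedent–consequent pair, i.e. a double period.
Phrase 3 begins with different material from phrase 1, making it contrasting.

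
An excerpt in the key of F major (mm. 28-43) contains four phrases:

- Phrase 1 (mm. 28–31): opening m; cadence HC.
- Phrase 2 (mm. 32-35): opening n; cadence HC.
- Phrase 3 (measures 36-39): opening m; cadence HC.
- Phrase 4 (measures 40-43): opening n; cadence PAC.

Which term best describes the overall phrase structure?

Four phrases in two halves: the first half (measures 28–35) ends with a half cadence, the second (bars 36-43) with a perfect authentic cadence — a large antecedent–consequent pair, i.e. a double period.
Phrase 3 begins with the same material as phrase 1, making it parallel.

parallel double period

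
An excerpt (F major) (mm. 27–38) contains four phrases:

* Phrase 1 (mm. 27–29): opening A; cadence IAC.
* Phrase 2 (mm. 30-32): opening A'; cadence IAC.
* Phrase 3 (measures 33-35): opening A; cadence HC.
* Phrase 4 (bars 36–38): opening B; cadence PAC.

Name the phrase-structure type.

parallel double period

Four phrases in two halves: the first half (mm. 27–32) ends with an imperfect authentic cadence, the second (mm. 33–38) with a perfect authentic cadence — a large antecedent–consequent pair, i.e. a double period.
Phrase 3 begins with the same material as phrase 1, making it parallel.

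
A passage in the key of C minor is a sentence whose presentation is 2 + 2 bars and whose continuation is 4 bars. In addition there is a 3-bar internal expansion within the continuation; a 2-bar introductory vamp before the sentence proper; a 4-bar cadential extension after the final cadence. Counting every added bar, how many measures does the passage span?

Basic sentence: 2 + 2 + 4 = 8 bars.
8 (basic form) + 3 (internal expansion) + 2 (introduction) + 4 (cadential extension) = 17.

17 measures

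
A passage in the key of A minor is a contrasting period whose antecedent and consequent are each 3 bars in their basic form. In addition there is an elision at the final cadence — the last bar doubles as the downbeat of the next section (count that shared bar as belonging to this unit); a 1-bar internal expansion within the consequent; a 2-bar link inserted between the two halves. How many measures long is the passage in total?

9 measures

Basic contrasting period: 3 + 3 = 6 bars.
6 (basic form) + 1 (internal expansion) + 2 (link) = 9.
The elision shares a bar with the next section but does not change this unit's count.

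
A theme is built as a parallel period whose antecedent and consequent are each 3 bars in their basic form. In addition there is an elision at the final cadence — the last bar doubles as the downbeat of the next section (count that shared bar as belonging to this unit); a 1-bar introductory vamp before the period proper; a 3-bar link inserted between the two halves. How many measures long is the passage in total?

Basic parallel period: 3 + 3 = 6 bars.
6 (basic form) + 1 (introduction) + 3 (link) = 10.
The elision shares a bar with the next section but does not change this unit's count.

10 measures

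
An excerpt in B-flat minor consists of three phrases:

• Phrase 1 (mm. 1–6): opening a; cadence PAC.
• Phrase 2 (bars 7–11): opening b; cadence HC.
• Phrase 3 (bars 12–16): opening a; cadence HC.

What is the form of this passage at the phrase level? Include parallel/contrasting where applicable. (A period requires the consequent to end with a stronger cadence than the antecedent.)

The final phrase closes with a half cadence, which is not stronger than the preceding half cadence; the 3 phrases lack an overall antecedent–consequent design and so form a phrase group.

phrase group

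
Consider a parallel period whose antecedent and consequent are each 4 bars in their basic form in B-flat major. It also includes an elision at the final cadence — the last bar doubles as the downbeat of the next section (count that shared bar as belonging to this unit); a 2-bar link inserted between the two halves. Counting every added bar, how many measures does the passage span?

10 measures

Basic parallel period: 4 + 4 = 8 bars.
8 (basic form) + 2 (link) = 10.
The elision shares a bar with the next section but does not change this unit's count.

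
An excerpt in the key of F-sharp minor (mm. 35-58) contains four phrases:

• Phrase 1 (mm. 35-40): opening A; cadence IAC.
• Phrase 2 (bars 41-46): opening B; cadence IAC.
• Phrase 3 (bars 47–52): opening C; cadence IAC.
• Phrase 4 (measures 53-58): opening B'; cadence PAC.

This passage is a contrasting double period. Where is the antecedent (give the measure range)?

measures 35–46

In a double period the four phrases pair into a large antecedent (phrases 1–2, ending imperfect authentic cadence) and a large consequent (phrases 3–4, ending perfect authentic cadence). The antecedent spans mm. 35-46.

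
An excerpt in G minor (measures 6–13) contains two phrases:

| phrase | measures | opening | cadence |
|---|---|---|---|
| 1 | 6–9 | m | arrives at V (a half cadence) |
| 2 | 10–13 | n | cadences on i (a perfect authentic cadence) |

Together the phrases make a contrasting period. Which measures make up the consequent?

The phrase ending with the weaker cadence (half cadence) is the antecedent; the one ending more conclusively (perfect authentic cadence) is the consequent. The consequent is measures 10–13.

measures 10–13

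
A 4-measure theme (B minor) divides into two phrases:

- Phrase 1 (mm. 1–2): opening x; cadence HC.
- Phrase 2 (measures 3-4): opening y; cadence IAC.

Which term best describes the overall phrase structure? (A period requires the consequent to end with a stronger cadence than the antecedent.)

contrasting period

Phrase 1 ends with a half cadence (weaker) and phrase 2 with an imperfect authentic cadence (stronger): antecedent + consequent = a period.
The two phrases open with different material (x / y), so the period is contrasting.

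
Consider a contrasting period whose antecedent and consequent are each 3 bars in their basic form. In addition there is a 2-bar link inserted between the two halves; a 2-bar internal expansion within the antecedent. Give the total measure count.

10 measures

Basic contrasting period: 3 + 3 = 6 bars.
6 (basic form) + 2 (link) + 2 (internal expansion) = 10.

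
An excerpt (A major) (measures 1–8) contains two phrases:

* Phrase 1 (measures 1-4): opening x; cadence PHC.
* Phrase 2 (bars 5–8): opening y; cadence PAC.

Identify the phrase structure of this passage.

Phrase 1 ends with a Phrygian half cadence (weaker) and phrase 2 with a perfect authentic cadence (stronger): antecedent + consequent = a period.
The two phrases open with different material (x / y), so the period is contrasting.

contrasting period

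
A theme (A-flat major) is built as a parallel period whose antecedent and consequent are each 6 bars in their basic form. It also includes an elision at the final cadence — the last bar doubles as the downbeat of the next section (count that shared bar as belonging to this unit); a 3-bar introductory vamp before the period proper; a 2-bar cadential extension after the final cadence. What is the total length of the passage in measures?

17 measures

Basic parallel period: 6 + 6 = 12 bars.
12 (basic form) + 3 (introduction) + 2 (cadential extension) = 17.
The elision shares a bar with the next section but does not change this unit's count.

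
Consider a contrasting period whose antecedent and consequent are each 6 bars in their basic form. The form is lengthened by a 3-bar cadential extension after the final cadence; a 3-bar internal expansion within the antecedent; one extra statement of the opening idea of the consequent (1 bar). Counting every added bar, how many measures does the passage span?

Basic contrasting period: 6 + 6 = 12 bars.
12 (basic form) + 3 (cadential extension) + 3 (internal expansion) + 1 (extra statement) = 19.

19 measures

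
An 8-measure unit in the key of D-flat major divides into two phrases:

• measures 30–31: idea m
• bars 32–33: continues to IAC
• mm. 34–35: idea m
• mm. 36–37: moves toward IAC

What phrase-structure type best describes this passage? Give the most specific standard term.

Both phrases have the same opening (m) and the same cadence (imperfect authentic cadence): the second is a restatement, not a consequent, so this is a repeated phrase rather than a period.

repeated phrase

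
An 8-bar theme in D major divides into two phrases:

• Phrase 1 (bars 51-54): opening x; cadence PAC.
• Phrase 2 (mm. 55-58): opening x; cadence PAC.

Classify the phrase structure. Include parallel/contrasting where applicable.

repeated phrase

Both phrases have the same opening (x) and the same cadence (perfect authentic cadence): the second is a restatement, not a consequent, so this is a repeated phrase rather than a period.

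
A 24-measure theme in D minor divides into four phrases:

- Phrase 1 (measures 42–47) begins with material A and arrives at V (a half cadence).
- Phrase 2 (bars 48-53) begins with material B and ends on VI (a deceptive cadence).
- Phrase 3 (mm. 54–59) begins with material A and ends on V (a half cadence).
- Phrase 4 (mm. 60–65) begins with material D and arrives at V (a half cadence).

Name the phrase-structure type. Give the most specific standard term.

Phrase 4 ends with a half cadence, no stronger than phrase 2's deceptive cadence, so the four phrases do not form a double period; nor do phrases 3–4 duplicate 1–2, so it is not a repeated period. With no phrase reaching a conclusive cadence, the passage is a phrase group.

phrase group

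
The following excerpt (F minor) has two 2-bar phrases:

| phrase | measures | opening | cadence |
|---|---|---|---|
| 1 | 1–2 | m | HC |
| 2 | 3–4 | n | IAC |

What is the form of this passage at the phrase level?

contrasting period

Phrase 1 ends with a half cadence (weaker) and phrase 2 with an imperfect authentic cadence (stronger): antecedent + consequent = a period.
The two phrases open with different material (m / n), so the period is contrasting.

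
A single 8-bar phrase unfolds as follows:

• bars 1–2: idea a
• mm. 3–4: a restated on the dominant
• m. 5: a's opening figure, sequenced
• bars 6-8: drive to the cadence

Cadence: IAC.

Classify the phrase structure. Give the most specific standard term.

sentence

Basic idea (bars 1–2) + its repetition (mm. 3-4) form the presentation; fragmentation and cadence (measures 5-8) form the continuation — the 8-bar whole is a sentence.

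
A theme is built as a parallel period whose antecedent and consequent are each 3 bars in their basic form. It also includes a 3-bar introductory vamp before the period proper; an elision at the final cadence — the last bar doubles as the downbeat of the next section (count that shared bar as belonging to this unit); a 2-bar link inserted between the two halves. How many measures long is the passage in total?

Basic parallel period: 3 + 3 = 6 bars.
6 (basic form) + 3 (introduction) + 2 (link) = 11.
The elision shares a bar with the next section but does not change this unit's count.

11 measures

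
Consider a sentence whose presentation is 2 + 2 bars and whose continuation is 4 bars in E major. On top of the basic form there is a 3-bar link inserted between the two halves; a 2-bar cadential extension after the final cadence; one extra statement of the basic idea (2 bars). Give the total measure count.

Basic sentence: 2 + 2 + 4 = 8 bars.
8 (basic form) + 3 (link) + 2 (cadential extension) + 2 (extra statement) = 15.

15 measures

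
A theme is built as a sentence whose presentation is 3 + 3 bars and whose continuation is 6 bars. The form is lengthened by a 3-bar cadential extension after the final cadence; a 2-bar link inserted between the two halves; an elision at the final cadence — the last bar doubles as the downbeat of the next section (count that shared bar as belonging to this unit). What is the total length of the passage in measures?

17 measures

Basic sentence: 3 + 3 + 6 = 12 bars.
12 (basic form) + 3 (cadential extension) + 2 (link) = 17.
The elision shares a bar with the next section but does not change this unit's count.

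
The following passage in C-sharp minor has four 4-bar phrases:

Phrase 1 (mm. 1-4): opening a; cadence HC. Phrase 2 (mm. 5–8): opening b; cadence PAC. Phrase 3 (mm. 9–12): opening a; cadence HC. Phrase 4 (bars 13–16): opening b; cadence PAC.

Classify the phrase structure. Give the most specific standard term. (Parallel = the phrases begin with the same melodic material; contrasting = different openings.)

The cadence pattern HC–PAC–HC–PAC is weak–strong twice, and phrases 3–4 restate phrases 1–2: a period heard twice, not a double period (which would end weakly at phrase 2).

repeated period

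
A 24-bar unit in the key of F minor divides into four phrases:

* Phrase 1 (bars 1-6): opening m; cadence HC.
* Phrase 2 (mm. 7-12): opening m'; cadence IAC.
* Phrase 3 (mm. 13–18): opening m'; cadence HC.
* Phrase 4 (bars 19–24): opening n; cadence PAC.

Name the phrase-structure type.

Four phrases in two halves: the first half (mm. 1–12) ends with an imperfect authentic cadence, the second (mm. 13–24) with a perfect authentic cadence — a large antecedent–consequent pair, i.e. a double period.
Phrase 3 begins with the same material as phrase 1, making it parallel.

parallel double period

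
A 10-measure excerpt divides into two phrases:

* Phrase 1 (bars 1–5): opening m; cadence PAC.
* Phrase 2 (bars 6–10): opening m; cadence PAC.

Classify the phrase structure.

Both phrases have the same opening (m) and the same cadence (perfect authentic cadence): the second is a restatement, not a consequent, so this is a repeated phrase rather than a period.

repeated phrase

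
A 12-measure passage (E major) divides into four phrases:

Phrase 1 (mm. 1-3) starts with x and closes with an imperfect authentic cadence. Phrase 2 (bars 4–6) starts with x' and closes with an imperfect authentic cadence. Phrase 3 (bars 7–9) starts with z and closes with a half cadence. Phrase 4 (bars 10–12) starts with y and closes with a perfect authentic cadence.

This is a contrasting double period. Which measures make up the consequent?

measures 7–12

In a double period the first pair of phrases (ending imperfect authentic cadence) is the large antecedent and the second pair (ending perfect authentic cadence) is the large consequent; the consequent is measures 7–12.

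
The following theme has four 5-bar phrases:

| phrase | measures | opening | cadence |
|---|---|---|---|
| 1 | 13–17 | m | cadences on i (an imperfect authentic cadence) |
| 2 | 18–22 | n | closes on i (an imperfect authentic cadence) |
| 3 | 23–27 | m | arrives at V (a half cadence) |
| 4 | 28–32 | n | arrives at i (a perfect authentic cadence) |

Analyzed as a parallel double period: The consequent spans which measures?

measures 23–32

In a double period the four phrases pair into a large antecedent (phrases 1–2, ending imperfect authentic cadence) and a large consequent (phrases 3–4, ending perfect authentic cadence). The consequent spans bars 23–32.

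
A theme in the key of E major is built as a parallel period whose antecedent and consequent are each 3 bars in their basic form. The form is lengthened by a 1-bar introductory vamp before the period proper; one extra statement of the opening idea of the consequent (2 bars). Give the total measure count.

Basic parallel period: 3 + 3 = 6 bars.
6 (basic form) + 1 (introduction) + 2 (extra statement) = 9.

9 measures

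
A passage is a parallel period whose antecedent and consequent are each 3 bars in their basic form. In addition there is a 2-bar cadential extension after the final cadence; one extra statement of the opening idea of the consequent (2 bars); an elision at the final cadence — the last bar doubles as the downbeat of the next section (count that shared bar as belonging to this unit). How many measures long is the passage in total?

10 measures

Basic parallel period: 3 + 3 = 6 bars.
6 (basic form) + 2 (cadential extension) + 2 (extra statement) = 10.
The elision shares a bar with the next section but does not change this unit's count.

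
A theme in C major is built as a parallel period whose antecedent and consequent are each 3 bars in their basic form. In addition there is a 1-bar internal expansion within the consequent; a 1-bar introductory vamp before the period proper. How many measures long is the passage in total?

8 measures

Basic parallel period: 3 + 3 = 6 bars.
6 (basic form) + 1 (internal expansion) + 1 (introduction) = 8.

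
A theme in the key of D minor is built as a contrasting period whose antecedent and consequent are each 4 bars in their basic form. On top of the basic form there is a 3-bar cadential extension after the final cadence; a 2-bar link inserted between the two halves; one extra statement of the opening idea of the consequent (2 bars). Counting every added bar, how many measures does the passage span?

15 measures

Basic contrasting period: 4 + 4 = 8 bars.
8 (basic form) + 3 (cadential extension) + 2 (link) + 2 (extra statement) = 15.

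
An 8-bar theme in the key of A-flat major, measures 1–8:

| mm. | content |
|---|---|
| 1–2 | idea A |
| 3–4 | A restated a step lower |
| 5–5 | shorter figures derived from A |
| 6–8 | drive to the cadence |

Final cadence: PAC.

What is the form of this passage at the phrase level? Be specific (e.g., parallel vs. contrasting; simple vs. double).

sentence

Basic idea (measures 1–2) + its repetition (measures 3–4) form the presentation; fragmentation and cadence (mm. 5–8) form the continuation — the 8-bar whole is a sentence.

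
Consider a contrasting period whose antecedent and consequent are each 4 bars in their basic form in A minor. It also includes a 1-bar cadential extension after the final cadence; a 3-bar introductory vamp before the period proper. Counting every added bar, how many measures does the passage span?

12 measures

Basic contrasting period: 4 + 4 = 8 bars.
8 (basic form) + 1 (cadential extension) + 3 (introduction) = 12.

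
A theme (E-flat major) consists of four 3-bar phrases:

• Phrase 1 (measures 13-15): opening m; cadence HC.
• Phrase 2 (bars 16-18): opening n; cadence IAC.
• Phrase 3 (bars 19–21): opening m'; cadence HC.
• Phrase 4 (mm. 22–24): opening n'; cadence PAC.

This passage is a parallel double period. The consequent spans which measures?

In a double period the four phrases pair into a large antecedent (phrases 1–2, ending imperfect authentic cadence) and a large consequent (phrases 3–4, ending perfect authentic cadence). The consequent spans mm. 19–24.

measures 19–24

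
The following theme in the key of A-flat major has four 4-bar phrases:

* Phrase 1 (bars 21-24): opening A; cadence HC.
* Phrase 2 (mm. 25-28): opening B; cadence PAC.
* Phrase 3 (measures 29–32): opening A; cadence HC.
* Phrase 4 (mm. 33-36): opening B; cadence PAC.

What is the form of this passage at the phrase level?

The cadence pattern HC–PAC–HC–PAC is weak–strong twice, and phrases 3–4 restate phrases 1–2: a period heard twice, not a double period (which would end weakly at phrase 2).

repeated period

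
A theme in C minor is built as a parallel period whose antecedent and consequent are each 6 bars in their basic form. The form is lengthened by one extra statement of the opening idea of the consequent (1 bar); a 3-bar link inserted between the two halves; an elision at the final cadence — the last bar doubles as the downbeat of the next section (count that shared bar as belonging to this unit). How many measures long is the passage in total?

16 measures

Basic parallel period: 6 + 6 = 12 bars.
12 (basic form) + 1 (extra statement) + 3 (link) = 16.
The elision shares a bar with the next section but does not change this unit's count.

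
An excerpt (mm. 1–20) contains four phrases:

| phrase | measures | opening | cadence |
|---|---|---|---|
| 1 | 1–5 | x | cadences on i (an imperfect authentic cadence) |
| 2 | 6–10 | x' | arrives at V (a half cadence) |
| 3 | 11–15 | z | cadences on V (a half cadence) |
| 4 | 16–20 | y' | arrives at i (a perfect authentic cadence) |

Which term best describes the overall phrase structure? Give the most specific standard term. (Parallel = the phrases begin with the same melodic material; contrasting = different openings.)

contrasting double period

Four phrases in two halves: the first half (bars 1-10) ends with a half cadence, the second (mm. 11-20) with a perfect authentic cadence — a large antecedent–consequent pair, i.e. a double period.
Phrase 3 begins with different material from phrase 1, making it contrasting.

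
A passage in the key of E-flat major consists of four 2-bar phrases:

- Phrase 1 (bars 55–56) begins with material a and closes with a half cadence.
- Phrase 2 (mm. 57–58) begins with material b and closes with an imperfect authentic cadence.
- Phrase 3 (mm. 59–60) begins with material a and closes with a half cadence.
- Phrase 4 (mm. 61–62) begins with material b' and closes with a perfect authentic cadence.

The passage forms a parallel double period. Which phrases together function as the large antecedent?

phrases 1 and 2

In a double period the first pair of phrases (ending imperfect authentic cadence) is the large antecedent and the second pair (ending perfect authentic cadence) is the large consequent; the antecedent is phrases 1 and 2.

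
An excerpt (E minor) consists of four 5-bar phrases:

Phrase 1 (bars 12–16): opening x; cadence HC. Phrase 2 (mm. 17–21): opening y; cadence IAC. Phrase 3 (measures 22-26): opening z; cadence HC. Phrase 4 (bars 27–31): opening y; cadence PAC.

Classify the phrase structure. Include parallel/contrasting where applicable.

contrasting double period

Four phrases in two halves: the first half (mm. 12–21) ends with an imperfect authentic cadence, the second (measures 22–31) with a perfect authentic cadence — a large antecedent–consequent pair, i.e. a double period.
Phrase 3 begins with different material from phrase 1, making it contrasting.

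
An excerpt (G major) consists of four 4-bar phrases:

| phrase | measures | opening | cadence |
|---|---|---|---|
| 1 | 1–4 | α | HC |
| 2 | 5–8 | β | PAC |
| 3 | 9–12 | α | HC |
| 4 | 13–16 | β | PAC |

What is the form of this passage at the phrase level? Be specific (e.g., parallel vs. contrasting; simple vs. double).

The cadence pattern HC–PAC–HC–PAC is weak–strong twice, and phrases 3–4 restate phrases 1–2: a period heard twice, not a double period (which would end weakly at phrase 2).

repeated period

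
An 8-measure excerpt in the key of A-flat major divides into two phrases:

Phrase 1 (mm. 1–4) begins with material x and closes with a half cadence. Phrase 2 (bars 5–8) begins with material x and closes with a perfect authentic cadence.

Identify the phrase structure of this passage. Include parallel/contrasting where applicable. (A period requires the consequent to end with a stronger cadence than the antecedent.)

parallel period

Phrase 1 ends with a half cadence (weaker) and phrase 2 with a perfect authentic cadence (stronger): antecedent + consequent = a period.
The two phrases open with the same material (x / x), so the period is parallel.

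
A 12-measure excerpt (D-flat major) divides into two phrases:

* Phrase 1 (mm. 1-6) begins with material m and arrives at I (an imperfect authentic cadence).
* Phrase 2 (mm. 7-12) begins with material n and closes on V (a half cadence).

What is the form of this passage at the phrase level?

The second phrase closes with a half cadence, which is not stronger than the first phrase's imperfect authentic cadence; without a weak→strong cadential pair there is no antecedent–consequent relationship, so this is a phrase group rather than a period.

phrase group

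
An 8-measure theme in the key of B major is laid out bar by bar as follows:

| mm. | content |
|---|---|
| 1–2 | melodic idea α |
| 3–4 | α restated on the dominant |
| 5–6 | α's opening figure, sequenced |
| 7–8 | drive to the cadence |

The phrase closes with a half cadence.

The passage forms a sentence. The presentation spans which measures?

measures 1–4

The presentation of a sentence is the basic idea (measures 1–2) plus its repetition (mm. 3–4); the presentation is therefore bars 1-4.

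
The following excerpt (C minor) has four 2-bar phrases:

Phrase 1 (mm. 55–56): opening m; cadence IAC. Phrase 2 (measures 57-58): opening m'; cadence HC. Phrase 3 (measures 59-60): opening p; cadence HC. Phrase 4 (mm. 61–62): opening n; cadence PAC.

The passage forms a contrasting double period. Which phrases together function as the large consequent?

In a double period the first pair of phrases (ending half cadence) is the large antecedent and the second pair (ending perfect authentic cadence) is the large consequent; the consequent is phrases 3 and 4.

phrases 3 and 4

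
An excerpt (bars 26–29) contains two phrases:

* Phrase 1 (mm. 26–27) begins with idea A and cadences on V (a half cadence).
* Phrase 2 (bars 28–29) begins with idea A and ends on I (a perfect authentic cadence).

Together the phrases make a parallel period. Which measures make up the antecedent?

measures 26–27

The phrase ending with the weaker cadence (half cadence) is the antecedent; the one ending more conclusively (perfect authentic cadence) is the consequent. The antecedent is measures 26–27.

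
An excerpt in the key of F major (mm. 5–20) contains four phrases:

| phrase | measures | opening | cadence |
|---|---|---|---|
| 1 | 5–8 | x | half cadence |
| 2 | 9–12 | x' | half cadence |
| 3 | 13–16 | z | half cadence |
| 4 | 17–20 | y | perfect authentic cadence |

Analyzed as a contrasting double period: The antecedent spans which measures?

measures 5–12

In a double period the four phrases pair into a large antecedent (phrases 1–2, ending half cadence) and a large consequent (phrases 3–4, ending perfect authentic cadence). The antecedent spans mm. 5-12.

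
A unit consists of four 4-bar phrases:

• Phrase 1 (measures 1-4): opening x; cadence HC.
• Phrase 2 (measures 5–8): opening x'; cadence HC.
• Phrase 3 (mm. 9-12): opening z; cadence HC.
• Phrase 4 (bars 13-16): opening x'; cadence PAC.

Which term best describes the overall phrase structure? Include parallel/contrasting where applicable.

contrasting double period

Four phrases in two halves: the first half (mm. 1–8) ends with a half cadence, the second (mm. 9-16) with a perfect authentic cadence — a large antecedent–consequent pair, i.e. a double period.
Phrase 3 begins with different material from phrase 1, making it contrasting.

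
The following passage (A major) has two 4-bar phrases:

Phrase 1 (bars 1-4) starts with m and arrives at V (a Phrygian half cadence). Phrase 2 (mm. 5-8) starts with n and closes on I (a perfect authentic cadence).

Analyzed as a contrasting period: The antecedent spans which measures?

measures 1–4

The antecedent is the phrase ending with the weaker cadence (Phrygian half cadence, phrase 1) and the consequent the one ending more conclusively (perfect authentic cadence, phrase 2); the antecedent is bars 1-4.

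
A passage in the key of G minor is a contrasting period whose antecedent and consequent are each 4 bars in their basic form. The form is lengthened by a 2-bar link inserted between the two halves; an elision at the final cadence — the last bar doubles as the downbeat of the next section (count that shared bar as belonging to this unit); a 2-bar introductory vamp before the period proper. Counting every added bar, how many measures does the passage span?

12 measures

Basic contrasting period: 4 + 4 = 8 bars.
8 (basic form) + 2 (link) + 2 (introduction) = 12.
The elision shares a bar with the next section but does not change this unit's count.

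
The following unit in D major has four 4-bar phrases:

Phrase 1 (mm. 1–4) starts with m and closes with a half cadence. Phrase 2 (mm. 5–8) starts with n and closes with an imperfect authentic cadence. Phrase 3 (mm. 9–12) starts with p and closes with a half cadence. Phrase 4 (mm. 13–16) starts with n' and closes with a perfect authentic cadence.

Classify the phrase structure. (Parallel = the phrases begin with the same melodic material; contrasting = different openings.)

contrasting double period

Four phrases in two halves: the first half (mm. 1–8) ends with an imperfect authentic cadence, the second (measures 9–16) with a perfect authentic cadence — a large antecedent–consequent pair, i.e. a double period.
Phrase 3 begins with different material from phrase 1, making it contrasting.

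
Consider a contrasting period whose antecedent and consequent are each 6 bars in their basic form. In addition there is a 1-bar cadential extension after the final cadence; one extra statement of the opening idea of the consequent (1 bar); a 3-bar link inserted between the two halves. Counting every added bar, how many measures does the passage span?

17 measures

Basic contrasting period: 6 + 6 = 12 bars.
12 (basic form) + 1 (cadential extension) + 1 (extra statement) + 3 (link) = 17.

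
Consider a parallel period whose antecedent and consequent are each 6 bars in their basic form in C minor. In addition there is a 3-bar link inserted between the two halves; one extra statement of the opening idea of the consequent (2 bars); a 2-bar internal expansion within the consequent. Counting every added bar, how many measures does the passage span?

Basic parallel period: 6 + 6 = 12 bars.
12 (basic form) + 3 (link) + 2 (extra statement) + 2 (internal expansion) = 19.

19 measures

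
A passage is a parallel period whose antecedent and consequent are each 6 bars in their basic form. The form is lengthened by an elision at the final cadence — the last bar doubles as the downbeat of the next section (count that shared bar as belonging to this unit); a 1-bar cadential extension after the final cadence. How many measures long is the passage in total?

Basic parallel period: 6 + 6 = 12 bars.
12 (basic form) + 1 (cadential extension) = 13.
The elision shares a bar with the next section but does not change this unit's count.

13 measures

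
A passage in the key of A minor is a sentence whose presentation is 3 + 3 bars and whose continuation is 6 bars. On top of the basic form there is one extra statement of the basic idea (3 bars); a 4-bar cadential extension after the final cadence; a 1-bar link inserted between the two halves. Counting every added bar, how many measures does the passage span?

20 measures

Basic sentence: 3 + 3 + 6 = 12 bars.
12 (basic form) + 3 (extra statement) + 4 (cadential extension) + 1 (link) = 20.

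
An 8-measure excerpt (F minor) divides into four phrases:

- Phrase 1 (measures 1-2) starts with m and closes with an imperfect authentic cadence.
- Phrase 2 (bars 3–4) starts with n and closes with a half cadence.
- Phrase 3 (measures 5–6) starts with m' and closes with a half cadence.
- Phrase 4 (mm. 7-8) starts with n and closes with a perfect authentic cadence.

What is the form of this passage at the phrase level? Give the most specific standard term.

Four phrases in two halves: the first half (mm. 1-4) ends with a half cadence, the second (mm. 5–8) with a perfect authentic cadence — a large antecedent–consequent pair, i.e. a double period.
Phrase 3 begins with the same material as phrase 1, making it parallel.

parallel double period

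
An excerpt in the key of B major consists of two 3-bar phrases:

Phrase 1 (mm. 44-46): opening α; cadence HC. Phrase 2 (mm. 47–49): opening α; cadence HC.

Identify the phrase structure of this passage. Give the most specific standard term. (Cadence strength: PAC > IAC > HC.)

repeated phrase

Both phrases have the same opening (α) and the same cadence (half cadence): the second is a restatement, not a consequent, so this is a repeated phrase rather than a period.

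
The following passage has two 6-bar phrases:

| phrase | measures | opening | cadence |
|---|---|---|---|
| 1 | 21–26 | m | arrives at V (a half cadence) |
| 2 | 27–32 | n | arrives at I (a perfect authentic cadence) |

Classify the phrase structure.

contrasting period

Phrase 1 ends with a half cadence (weaker) and phrase 2 with a perfect authentic cadence (stronger): antecedent + consequent = a period.
The two phrases open with different material (m / n), so the period is contrasting.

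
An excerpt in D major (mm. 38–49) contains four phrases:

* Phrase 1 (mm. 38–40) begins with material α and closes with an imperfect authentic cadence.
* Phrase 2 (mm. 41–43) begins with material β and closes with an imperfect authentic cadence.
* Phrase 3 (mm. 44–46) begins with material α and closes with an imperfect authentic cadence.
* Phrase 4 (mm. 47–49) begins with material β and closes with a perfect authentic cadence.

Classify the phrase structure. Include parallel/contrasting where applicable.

Four phrases in two halves: the first half (mm. 38–43) ends with an imperfect authentic cadence, the second (mm. 44-49) with a perfect authentic cadence — a large antecedent–consequent pair, i.e. a double period.
Phrase 3 begins with the same material as phrase 1, making it parallel.

parallel double period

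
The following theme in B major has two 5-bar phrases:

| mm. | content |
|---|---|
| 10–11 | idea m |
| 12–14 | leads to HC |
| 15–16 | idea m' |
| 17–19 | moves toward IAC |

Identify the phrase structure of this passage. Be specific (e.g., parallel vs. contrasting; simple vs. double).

parallel period

Phrase 1 ends with a half cadence (weaker) and phrase 2 with an imperfect authentic cadence (stronger): antecedent + consequent = a period.
The two phrases open with the same material (m / m'), so the period is parallel.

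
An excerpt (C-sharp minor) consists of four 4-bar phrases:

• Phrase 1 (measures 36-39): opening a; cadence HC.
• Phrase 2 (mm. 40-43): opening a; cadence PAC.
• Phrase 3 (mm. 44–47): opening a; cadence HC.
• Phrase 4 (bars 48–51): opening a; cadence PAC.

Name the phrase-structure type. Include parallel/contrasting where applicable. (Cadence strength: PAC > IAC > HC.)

The cadence pattern HC–PAC–HC–PAC is weak–strong twice, and phrases 3–4 restate phrases 1–2: a period heard twice, not a double period (which would end weakly at phrase 2).

repeated period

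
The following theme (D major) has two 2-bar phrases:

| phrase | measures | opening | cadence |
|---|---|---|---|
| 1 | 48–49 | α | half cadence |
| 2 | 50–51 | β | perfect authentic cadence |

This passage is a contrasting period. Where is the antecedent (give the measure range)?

measures 48–49

The antecedent is the phrase ending with the weaker cadence (half cadence, phrase 1) and the consequent the one ending more conclusively (perfect authentic cadence, phrase 2); the antecedent is measures 48-49.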